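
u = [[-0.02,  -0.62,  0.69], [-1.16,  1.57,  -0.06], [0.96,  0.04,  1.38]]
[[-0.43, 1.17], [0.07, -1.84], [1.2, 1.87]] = u@ [[1.03, 0.5],[0.81, -0.76],[0.13, 1.03]]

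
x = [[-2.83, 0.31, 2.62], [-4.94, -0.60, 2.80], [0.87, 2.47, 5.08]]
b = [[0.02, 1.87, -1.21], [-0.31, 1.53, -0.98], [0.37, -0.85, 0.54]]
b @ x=[[-10.35, -4.10, -0.86], [-7.53, -3.43, -1.51], [3.62, 1.96, 1.33]]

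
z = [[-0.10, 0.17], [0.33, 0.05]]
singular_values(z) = [0.34, 0.18]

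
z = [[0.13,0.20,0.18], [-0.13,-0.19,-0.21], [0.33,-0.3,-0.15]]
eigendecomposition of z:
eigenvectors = [[-0.39, 0.13, -0.39], [0.52, 0.63, 0.43], [-0.76, -0.77, 0.81]]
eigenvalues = [0.22, 0.04, -0.47]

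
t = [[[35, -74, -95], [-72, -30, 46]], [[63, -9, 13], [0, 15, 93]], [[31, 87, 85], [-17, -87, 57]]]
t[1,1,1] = 15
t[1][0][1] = -9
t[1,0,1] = -9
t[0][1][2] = 46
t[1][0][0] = 63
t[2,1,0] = -17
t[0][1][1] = -30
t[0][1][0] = -72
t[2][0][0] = 31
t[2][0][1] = 87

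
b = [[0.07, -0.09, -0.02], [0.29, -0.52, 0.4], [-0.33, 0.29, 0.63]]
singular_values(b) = [0.77, 0.72, 0.0]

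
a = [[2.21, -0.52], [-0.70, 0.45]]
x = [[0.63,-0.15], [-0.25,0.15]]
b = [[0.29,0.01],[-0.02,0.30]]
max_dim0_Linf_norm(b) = 0.3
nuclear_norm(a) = 2.67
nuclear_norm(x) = 0.79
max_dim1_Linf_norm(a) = 2.21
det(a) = 0.63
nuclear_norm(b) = 0.59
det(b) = 0.09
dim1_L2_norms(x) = [0.65, 0.29]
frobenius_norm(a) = 2.42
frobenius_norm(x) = 0.71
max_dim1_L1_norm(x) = 0.78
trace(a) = 2.66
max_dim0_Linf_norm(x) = 0.63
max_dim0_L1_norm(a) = 2.91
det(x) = 0.06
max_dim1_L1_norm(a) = 2.73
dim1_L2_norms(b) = [0.29, 0.3]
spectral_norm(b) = 0.30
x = b @ a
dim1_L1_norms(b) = [0.3, 0.32]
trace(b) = 0.59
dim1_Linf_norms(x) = [0.63, 0.25]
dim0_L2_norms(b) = [0.29, 0.3]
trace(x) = 0.78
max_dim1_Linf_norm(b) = 0.3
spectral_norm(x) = 0.71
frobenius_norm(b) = 0.42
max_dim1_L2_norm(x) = 0.65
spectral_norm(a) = 2.40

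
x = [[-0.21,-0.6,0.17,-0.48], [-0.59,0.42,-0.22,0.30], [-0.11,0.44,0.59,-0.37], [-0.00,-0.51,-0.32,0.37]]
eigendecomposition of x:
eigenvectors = [[0.88+0.00j, -0.38-0.10j, -0.38+0.10j, (-0.07+0j)],[(0.43+0j), (0.57+0j), (0.57-0j), (-0.23+0j)],[-0.01+0.00j, (-0.05-0.56j), (-0.05+0.56j), (0.75+0j)],[(0.22+0j), -0.04+0.45j, (-0.04-0.45j), (0.61+0j)]]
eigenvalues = [(-0.63+0j), (0.81+0.56j), (0.81-0.56j), (0.17+0j)]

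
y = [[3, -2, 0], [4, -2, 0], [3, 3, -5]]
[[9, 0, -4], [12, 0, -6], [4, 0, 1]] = y @[[3, 0, -2], [0, 0, -1], [1, 0, -2]]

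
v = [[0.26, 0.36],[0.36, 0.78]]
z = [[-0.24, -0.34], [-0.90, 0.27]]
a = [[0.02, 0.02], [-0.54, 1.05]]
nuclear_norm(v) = 1.04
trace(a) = 1.07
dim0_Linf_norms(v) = [0.36, 0.78]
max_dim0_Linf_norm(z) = 0.9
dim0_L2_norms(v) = [0.44, 0.86]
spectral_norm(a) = 1.18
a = v + z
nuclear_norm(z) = 1.34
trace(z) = 0.03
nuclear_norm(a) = 1.21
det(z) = -0.37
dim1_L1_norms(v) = [0.62, 1.14]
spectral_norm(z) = 0.95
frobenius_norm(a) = 1.18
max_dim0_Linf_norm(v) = 0.78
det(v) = 0.07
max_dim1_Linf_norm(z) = 0.9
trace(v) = 1.04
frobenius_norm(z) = 1.03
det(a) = 0.03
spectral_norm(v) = 0.96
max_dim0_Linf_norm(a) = 1.05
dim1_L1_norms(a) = [0.04, 1.59]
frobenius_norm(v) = 0.97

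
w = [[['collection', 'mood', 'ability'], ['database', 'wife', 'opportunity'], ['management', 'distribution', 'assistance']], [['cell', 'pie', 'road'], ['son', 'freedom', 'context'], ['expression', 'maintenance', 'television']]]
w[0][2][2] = 'assistance'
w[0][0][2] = 'ability'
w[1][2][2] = 'television'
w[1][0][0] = 'cell'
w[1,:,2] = ['road', 'context', 'television']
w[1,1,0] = 'son'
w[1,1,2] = 'context'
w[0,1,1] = 'wife'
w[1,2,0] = 'expression'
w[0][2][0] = 'management'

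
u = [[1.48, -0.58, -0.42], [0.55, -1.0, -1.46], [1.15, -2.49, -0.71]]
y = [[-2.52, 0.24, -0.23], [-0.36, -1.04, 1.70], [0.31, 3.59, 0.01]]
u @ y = [[-3.65, -0.55, -1.33], [-1.48, -4.07, -1.84], [-2.22, 0.32, -4.50]]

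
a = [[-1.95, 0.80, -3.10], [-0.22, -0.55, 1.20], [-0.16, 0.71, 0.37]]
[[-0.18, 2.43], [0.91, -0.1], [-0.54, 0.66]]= a @ [[-0.62, -1.03], [-1.0, 0.68], [0.19, 0.04]]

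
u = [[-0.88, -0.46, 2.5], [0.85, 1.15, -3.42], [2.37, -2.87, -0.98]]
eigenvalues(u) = [-4.45, -0.0, 3.74]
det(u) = 0.06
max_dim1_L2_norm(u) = 3.85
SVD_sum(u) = [[-1.16,0.07,2.35], [1.51,-0.1,-3.05], [0.89,-0.06,-1.8]] + [[0.28, -0.53, 0.16], [-0.66, 1.25, -0.36], [1.48, -2.81, 0.82]] + [[-0.0, -0.0, -0.0], [-0.0, -0.00, -0.00], [-0.00, -0.0, -0.00]]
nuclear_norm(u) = 8.39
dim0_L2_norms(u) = [2.67, 3.13, 4.35]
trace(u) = -0.71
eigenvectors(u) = [[0.45, -0.77, 0.4],[-0.51, -0.52, -0.68],[-0.73, -0.37, 0.61]]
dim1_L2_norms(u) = [2.69, 3.71, 3.85]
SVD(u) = [[-0.55, 0.17, 0.82], [0.72, -0.40, 0.57], [0.42, 0.90, 0.10]] @ diag([4.743879069578021, 3.645160966233913, 0.0035921392243586326]) @ [[0.44, -0.03, -0.90],  [0.45, -0.86, 0.25],  [-0.77, -0.51, -0.37]]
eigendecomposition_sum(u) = [[-1.17, 0.68, 1.52], [1.35, -0.79, -1.75], [1.92, -1.12, -2.49]] + [[-0.0, -0.00, -0.00], [-0.00, -0.0, -0.00], [-0.00, -0.00, -0.0]] + [[0.29, -1.14, 0.98],  [-0.50, 1.94, -1.67],  [0.45, -1.75, 1.51]]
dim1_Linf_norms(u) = [2.5, 3.42, 2.87]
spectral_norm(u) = 4.74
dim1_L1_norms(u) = [3.84, 5.42, 6.22]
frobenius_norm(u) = 5.98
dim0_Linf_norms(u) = [2.37, 2.87, 3.42]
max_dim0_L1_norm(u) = 6.9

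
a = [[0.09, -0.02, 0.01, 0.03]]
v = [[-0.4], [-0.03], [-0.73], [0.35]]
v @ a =[[-0.04, 0.01, -0.00, -0.01], [-0.00, 0.0, -0.0, -0.0], [-0.07, 0.01, -0.01, -0.02], [0.03, -0.01, 0.00, 0.01]]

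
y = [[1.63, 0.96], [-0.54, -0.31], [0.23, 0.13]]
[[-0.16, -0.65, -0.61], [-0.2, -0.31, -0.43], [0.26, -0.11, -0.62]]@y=[[-0.05, -0.03], [-0.26, -0.15], [0.34, 0.20]]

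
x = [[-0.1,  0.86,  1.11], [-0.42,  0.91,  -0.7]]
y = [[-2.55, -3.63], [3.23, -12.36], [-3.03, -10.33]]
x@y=[[-0.33, -21.73], [6.13, -2.49]]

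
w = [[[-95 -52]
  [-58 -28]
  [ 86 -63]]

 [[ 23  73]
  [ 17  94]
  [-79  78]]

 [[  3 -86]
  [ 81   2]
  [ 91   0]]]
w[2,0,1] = -86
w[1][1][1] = 94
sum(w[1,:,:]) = 206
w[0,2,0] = 86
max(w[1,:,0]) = 23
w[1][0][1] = 73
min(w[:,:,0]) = -95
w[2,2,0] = 91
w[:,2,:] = [[86, -63], [-79, 78], [91, 0]]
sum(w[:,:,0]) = 69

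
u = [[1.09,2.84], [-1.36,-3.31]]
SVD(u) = [[-0.65, 0.76], [0.76, 0.65]] @ diag([4.696430925126086, 0.05419008691012876]) @ [[-0.37, -0.93],  [-0.93, 0.37]]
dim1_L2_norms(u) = [3.04, 3.58]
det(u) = 0.25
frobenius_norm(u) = 4.70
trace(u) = -2.22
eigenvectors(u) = [[0.92, -0.67],[-0.39, 0.75]]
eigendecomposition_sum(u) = [[-0.20, -0.17],[0.08, 0.07]] + [[1.29, 3.01],[-1.44, -3.38]]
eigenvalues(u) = [-0.12, -2.1]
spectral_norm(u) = 4.70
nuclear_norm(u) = 4.75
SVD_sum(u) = [[1.13,2.82], [-1.33,-3.32]] + [[-0.04, 0.02], [-0.03, 0.01]]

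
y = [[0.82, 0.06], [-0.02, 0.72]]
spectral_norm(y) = 0.82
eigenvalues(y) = [0.81, 0.73]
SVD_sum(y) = [[0.79,0.17], [0.13,0.03]] + [[0.03, -0.11], [-0.15, 0.69]]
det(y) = 0.59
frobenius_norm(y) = 1.09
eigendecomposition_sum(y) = [[0.96,0.67], [-0.22,-0.16]] + [[-0.14,  -0.61], [0.20,  0.88]]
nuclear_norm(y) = 1.54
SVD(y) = [[-0.99, -0.16], [-0.16, 0.99]] @ diag([0.8248899091193944, 0.7171866129767044]) @ [[-0.98, -0.21], [-0.21, 0.98]]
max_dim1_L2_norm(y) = 0.82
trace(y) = 1.54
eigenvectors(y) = [[0.97, -0.57], [-0.23, 0.82]]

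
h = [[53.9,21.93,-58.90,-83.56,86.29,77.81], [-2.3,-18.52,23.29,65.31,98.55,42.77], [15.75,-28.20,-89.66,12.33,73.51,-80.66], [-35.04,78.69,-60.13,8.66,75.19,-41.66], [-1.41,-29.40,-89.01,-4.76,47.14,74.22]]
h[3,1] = 78.69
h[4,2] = -89.01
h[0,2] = -58.9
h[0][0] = 53.9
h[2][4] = 73.51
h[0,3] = -83.56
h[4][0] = -1.41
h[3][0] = -35.04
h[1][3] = 65.31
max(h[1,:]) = 98.55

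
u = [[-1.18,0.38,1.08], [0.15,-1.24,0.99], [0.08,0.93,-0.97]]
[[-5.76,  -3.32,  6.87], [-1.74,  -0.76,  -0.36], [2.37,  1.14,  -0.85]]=u @[[4.15, -2.08, -1.69], [0.99, -3.05, 2.88], [-1.15, -4.27, 3.50]]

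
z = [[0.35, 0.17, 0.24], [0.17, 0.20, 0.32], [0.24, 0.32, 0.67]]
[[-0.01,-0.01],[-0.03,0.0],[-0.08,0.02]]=z @ [[0.06, -0.06], [-0.01, -0.04], [-0.13, 0.07]]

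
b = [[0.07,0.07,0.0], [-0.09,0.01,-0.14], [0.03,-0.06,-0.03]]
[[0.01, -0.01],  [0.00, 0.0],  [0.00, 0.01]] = b @ [[0.08, -0.02], [0.02, -0.10], [-0.06, -0.01]]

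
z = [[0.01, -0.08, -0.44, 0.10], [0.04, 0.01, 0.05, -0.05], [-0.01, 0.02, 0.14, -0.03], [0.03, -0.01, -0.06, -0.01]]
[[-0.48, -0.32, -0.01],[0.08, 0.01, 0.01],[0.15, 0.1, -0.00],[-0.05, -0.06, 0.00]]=z @ [[0.18, -0.45, 0.05], [0.06, 0.54, 1.29], [0.96, 0.7, -0.22], [-0.50, 0.32, -0.06]]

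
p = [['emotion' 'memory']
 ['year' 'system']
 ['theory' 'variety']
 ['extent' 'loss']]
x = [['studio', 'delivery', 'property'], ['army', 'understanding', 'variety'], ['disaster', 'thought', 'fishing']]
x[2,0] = 'disaster'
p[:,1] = ['memory', 'system', 'variety', 'loss']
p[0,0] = 'emotion'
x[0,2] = 'property'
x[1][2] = 'variety'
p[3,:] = ['extent', 'loss']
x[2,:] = ['disaster', 'thought', 'fishing']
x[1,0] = 'army'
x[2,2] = 'fishing'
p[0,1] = 'memory'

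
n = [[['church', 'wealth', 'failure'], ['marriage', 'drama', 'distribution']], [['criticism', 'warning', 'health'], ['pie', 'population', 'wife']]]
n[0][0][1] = 'wealth'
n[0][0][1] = 'wealth'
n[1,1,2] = 'wife'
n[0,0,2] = 'failure'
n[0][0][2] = 'failure'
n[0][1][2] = 'distribution'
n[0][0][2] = 'failure'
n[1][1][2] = 'wife'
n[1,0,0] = 'criticism'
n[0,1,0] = 'marriage'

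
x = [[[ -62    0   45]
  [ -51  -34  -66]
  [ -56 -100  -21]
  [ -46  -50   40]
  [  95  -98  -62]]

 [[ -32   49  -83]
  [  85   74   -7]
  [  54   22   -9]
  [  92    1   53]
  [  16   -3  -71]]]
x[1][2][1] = 22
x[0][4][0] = 95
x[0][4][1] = -98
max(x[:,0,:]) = 49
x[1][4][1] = -3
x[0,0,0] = -62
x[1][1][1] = 74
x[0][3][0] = -46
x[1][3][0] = 92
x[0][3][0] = -46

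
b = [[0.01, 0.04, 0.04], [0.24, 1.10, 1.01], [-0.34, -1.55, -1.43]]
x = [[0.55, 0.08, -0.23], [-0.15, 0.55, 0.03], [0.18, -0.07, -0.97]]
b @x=[[0.01, 0.02, -0.04], [0.15, 0.55, -1.00], [-0.21, -0.78, 1.42]]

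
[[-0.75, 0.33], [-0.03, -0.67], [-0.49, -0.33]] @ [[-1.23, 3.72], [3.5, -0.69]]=[[2.08, -3.02], [-2.31, 0.35], [-0.55, -1.6]]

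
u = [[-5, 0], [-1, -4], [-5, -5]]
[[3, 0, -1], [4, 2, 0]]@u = [[-10, 5], [-22, -8]]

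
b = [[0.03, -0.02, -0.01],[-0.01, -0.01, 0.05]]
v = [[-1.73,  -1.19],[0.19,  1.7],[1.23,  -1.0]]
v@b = [[-0.04, 0.05, -0.04], [-0.01, -0.02, 0.08], [0.05, -0.01, -0.06]]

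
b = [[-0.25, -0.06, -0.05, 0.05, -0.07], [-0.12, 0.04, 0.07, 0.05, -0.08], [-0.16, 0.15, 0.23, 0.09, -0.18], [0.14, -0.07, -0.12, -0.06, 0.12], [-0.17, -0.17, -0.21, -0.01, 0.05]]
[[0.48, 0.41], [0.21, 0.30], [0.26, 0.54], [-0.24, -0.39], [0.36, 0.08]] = b @ [[-2.23,-1.52], [0.6,0.88], [-0.25,-0.15], [-0.38,-0.11], [0.51,-1.19]]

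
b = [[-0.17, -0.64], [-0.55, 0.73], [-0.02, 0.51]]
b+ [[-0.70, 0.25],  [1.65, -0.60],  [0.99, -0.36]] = [[-0.87,-0.39], [1.1,0.13], [0.97,0.15]]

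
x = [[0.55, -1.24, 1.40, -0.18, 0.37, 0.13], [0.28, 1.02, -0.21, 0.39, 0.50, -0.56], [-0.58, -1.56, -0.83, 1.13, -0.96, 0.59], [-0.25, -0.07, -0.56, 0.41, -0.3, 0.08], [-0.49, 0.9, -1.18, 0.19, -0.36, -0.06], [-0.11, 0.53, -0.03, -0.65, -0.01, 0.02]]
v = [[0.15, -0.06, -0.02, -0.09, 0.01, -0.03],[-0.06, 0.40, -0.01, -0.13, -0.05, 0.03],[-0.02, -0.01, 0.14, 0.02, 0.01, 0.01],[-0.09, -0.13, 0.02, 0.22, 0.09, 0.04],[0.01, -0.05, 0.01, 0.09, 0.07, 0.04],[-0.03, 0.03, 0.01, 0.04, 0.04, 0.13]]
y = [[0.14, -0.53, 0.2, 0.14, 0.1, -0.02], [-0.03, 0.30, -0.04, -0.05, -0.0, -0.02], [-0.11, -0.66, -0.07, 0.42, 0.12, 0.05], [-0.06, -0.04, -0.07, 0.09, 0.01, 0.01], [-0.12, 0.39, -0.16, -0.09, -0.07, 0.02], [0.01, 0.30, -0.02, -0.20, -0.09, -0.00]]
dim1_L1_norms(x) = [3.87, 2.96, 5.65, 1.67, 3.18, 1.35]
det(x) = -0.00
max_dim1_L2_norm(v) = 0.43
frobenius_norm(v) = 0.60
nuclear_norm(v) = 1.11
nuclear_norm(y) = 1.64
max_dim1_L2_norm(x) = 2.45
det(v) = -0.00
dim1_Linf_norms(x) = [1.4, 1.02, 1.56, 0.56, 1.18, 0.65]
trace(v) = 1.11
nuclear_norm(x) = 6.46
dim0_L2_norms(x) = [1.02, 2.47, 2.1, 1.45, 1.24, 0.83]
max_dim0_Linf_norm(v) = 0.4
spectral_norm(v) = 0.49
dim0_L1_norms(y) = [0.47, 2.22, 0.56, 0.99, 0.39, 0.12]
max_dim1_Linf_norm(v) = 0.4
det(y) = -0.00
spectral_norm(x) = 2.76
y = x @ v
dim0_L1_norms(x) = [2.26, 5.32, 4.21, 2.95, 2.5, 1.44]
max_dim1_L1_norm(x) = 5.65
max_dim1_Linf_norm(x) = 1.56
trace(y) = 0.39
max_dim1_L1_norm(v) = 0.68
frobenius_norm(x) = 3.98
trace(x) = 0.81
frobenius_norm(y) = 1.21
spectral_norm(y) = 1.15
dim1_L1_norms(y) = [1.13, 0.44, 1.43, 0.28, 0.85, 0.62]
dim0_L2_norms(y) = [0.23, 1.02, 0.28, 0.5, 0.19, 0.06]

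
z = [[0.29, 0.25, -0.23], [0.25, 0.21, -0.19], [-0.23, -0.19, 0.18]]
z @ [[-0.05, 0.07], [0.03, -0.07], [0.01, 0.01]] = [[-0.01, 0.00], [-0.01, 0.0], [0.01, -0.0]]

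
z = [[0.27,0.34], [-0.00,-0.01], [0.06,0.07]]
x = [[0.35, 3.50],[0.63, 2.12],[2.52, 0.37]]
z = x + [[-0.08,-3.16], [-0.63,-2.13], [-2.46,-0.30]]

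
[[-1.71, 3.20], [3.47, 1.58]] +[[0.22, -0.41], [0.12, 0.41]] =[[-1.49,2.79], [3.59,1.99]]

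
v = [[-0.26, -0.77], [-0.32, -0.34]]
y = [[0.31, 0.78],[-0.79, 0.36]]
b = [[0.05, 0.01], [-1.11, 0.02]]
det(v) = -0.16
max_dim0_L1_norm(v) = 1.11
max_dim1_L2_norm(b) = 1.11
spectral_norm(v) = 0.92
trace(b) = 0.07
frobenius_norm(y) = 1.21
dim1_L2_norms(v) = [0.81, 0.47]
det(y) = 0.73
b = y + v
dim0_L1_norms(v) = [0.58, 1.11]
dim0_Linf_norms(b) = [1.11, 0.02]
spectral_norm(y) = 0.88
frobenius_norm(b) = 1.11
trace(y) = 0.67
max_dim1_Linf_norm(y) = 0.79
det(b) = 0.01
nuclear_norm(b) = 1.12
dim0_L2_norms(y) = [0.85, 0.86]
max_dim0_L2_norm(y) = 0.86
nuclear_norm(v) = 1.09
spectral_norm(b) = 1.11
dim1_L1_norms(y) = [1.09, 1.15]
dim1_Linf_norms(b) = [0.05, 1.11]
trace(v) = -0.60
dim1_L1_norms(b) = [0.06, 1.13]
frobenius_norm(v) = 0.94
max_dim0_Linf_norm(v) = 0.77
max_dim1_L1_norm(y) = 1.15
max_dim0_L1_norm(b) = 1.16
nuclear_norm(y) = 1.71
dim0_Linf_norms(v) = [0.32, 0.77]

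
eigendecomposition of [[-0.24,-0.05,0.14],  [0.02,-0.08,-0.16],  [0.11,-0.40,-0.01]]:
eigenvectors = [[0.60, -0.82, 0.3], [-0.43, -0.41, -0.42], [-0.67, -0.40, 0.85]]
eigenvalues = [-0.36, -0.2, 0.23]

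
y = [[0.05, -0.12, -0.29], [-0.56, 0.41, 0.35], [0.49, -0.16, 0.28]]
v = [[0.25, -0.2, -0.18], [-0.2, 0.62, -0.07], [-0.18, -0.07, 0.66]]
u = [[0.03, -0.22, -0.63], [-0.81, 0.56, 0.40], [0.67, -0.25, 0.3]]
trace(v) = 1.53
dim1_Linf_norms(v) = [0.25, 0.62, 0.66]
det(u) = 0.00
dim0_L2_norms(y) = [0.75, 0.46, 0.53]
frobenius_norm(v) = 1.02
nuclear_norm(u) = 2.04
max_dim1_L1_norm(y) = 1.32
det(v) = 0.05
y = v @ u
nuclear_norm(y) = 1.41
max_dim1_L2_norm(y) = 0.78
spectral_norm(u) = 1.25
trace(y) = 0.74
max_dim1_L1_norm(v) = 0.91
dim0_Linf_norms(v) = [0.25, 0.62, 0.66]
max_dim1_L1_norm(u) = 1.77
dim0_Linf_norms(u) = [0.81, 0.56, 0.63]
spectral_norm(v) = 0.73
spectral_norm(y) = 0.88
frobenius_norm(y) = 1.02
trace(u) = 0.89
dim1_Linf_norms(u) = [0.63, 0.81, 0.67]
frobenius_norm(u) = 1.48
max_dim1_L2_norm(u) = 1.06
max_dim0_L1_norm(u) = 1.51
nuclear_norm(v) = 1.53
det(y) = 0.00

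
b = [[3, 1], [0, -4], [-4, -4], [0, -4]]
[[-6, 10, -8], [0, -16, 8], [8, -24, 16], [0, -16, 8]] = b @ [[-2, 2, -2], [0, 4, -2]]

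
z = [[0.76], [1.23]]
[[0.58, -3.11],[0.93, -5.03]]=z@[[0.76, -4.09]]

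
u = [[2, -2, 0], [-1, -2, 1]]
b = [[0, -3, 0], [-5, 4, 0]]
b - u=[[-2, -1, 0], [-4, 6, -1]]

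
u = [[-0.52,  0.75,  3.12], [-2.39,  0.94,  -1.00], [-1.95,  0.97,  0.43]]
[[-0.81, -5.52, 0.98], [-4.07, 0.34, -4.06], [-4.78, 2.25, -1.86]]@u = [[11.7, -4.85, 3.41], [9.22, -6.67, -14.78], [0.74, -3.27, -17.96]]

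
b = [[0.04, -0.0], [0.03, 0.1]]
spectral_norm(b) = 0.11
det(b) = 0.00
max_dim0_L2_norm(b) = 0.1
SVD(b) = [[0.13,0.99], [0.99,-0.13]] @ diag([0.10513012497887862, 0.03804808565388493]) @ [[0.33,0.94], [0.94,-0.33]]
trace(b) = 0.14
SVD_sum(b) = [[0.0, 0.01], [0.03, 0.10]] + [[0.04, -0.01], [-0.00, 0.0]]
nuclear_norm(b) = 0.14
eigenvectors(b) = [[0.00, 0.89], [1.00, -0.45]]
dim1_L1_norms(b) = [0.04, 0.13]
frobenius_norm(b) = 0.11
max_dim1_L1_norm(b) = 0.13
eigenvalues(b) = [0.1, 0.04]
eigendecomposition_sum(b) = [[0.00, 0.0], [0.05, 0.1]] + [[0.04, 0.0], [-0.02, 0.00]]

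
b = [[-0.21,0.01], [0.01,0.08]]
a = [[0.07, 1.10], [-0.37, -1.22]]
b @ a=[[-0.02,-0.24],[-0.03,-0.09]]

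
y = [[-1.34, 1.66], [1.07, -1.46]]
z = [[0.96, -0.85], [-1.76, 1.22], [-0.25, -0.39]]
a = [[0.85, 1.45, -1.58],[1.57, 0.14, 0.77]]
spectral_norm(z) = 2.49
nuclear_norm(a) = 4.06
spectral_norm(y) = 2.80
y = a @ z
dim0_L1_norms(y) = [2.41, 3.12]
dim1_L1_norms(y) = [3.0, 2.53]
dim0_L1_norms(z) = [2.97, 2.46]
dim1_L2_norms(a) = [2.31, 1.75]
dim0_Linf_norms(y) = [1.34, 1.66]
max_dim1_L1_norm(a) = 3.88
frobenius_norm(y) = 2.80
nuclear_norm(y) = 2.86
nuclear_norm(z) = 2.97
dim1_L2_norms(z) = [1.28, 2.14, 0.46]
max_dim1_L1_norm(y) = 3.0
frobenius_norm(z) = 2.54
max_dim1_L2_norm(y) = 2.13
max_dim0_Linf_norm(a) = 1.58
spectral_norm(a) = 2.32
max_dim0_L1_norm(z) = 2.97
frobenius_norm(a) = 2.90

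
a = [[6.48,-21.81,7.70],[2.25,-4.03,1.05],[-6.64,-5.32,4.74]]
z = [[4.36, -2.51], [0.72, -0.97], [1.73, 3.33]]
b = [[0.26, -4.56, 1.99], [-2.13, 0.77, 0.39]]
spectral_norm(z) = 5.16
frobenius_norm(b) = 5.49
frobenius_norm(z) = 6.39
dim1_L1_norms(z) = [6.87, 1.69, 5.06]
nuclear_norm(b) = 7.21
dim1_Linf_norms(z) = [4.36, 0.97, 3.33]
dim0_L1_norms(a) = [15.37, 31.16, 13.49]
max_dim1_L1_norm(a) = 35.99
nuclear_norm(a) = 33.48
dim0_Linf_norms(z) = [4.36, 3.33]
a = z @ b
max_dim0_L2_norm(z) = 4.75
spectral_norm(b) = 5.04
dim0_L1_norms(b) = [2.39, 5.33, 2.38]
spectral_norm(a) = 24.92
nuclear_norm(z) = 8.93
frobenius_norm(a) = 26.35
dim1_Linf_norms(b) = [4.56, 2.13]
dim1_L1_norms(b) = [6.81, 3.29]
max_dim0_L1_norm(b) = 5.33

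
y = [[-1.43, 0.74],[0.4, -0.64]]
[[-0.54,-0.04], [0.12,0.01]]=y @ [[0.42, 0.03], [0.08, 0.01]]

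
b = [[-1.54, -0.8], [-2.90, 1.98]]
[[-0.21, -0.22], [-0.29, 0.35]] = b @ [[0.12, 0.03], [0.03, 0.22]]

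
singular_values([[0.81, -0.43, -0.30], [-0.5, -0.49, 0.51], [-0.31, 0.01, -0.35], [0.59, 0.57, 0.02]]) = [1.25, 0.82, 0.58]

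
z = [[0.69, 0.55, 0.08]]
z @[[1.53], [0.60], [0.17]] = [[1.40]]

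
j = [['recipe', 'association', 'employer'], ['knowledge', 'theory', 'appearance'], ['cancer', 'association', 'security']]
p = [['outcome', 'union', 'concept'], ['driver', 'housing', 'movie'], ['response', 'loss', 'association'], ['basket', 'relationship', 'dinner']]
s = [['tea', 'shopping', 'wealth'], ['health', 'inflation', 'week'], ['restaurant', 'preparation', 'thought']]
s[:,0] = ['tea', 'health', 'restaurant']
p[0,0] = 'outcome'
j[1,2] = 'appearance'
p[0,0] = 'outcome'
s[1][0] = 'health'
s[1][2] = 'week'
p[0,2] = 'concept'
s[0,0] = 'tea'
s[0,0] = 'tea'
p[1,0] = 'driver'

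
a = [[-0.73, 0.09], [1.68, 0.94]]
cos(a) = [[0.68, -0.01], [-0.15, 0.53]]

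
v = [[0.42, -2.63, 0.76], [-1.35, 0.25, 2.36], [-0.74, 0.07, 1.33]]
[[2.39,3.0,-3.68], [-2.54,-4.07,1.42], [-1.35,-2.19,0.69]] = v @ [[1.15, 2.0, -0.15],[-0.82, -0.96, 1.48],[-0.33, -0.48, 0.36]]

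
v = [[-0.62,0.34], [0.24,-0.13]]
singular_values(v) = [0.76, 0.0]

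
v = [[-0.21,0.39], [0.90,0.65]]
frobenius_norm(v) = 1.20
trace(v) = 0.44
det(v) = -0.49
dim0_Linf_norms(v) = [0.9, 0.65]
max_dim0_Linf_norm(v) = 0.9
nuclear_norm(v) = 1.55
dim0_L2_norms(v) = [0.92, 0.76]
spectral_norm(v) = 1.11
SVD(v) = [[0.06, 1.00], [1.00, -0.06]] @ diag([1.111979806605736, 0.43840724184377955]) @ [[0.8, 0.61], [-0.61, 0.80]]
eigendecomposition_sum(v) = [[-0.41, 0.14], [0.31, -0.11]] + [[0.2, 0.25], [0.59, 0.76]]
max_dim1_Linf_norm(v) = 0.9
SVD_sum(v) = [[0.05, 0.04], [0.88, 0.67]] + [[-0.26, 0.35], [0.02, -0.02]]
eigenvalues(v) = [-0.51, 0.95]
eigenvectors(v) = [[-0.79,-0.32], [0.61,-0.95]]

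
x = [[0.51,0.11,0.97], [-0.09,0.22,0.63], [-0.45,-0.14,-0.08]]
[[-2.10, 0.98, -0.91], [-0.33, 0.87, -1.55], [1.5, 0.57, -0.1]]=x@[[-2.88, -1.1, 1.3], [-1.17, -1.56, -2.74], [-0.52, 1.77, -1.31]]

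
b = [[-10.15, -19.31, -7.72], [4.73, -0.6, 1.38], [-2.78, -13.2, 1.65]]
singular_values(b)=[26.18, 7.16, 2.91]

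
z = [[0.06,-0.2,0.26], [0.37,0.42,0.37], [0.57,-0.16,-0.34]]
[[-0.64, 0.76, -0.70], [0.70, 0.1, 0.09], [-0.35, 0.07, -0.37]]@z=[[-0.16, 0.56, 0.35], [0.13, -0.11, 0.19], [-0.21, 0.16, 0.06]]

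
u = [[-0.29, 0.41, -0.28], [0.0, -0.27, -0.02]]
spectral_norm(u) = 0.61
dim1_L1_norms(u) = [0.98, 0.29]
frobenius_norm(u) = 0.64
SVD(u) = [[-0.94, 0.34], [0.34, 0.94]] @ diag([0.6066901547990461, 0.18928036366699394]) @ [[0.45,-0.79,0.42], [-0.51,-0.62,-0.60]]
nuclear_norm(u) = 0.80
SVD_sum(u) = [[-0.26, 0.45, -0.24], [0.09, -0.16, 0.09]] + [[-0.03, -0.04, -0.04], [-0.09, -0.11, -0.11]]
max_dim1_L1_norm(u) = 0.98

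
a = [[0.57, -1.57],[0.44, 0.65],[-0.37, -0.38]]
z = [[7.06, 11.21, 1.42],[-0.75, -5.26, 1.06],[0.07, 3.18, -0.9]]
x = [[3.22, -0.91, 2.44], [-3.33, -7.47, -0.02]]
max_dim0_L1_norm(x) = 8.38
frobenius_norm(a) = 1.92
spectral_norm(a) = 1.77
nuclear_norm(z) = 17.53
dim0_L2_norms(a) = [0.81, 1.74]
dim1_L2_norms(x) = [4.14, 8.18]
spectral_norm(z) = 14.43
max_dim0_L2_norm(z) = 12.78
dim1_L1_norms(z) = [19.69, 7.07, 4.15]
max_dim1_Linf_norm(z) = 11.21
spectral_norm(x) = 8.20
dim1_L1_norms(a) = [2.14, 1.09, 0.75]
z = a @ x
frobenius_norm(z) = 14.76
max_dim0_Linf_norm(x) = 7.47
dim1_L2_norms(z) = [13.32, 5.42, 3.31]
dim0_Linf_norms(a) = [0.57, 1.57]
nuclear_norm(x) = 12.30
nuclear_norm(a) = 2.52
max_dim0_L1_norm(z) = 19.65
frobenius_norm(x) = 9.17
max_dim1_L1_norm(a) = 2.14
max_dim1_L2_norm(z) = 13.32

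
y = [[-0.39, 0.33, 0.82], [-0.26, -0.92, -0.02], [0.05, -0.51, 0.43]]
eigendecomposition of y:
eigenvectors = [[(0.81+0j),(0.81-0j),0.63+0.00j],[-0.29+0.45j,-0.29-0.45j,-0.12+0.00j],[(-0.2+0.14j),-0.20-0.14j,(0.77+0j)]]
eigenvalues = [(-0.72+0.33j), (-0.72-0.33j), (0.55+0j)]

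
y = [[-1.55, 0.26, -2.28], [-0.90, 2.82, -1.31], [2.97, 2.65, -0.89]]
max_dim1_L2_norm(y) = 4.08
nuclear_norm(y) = 9.42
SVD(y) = [[0.10,-0.73,0.68],[0.55,-0.53,-0.64],[0.83,0.44,0.35]] @ diag([4.513835911156338, 3.541811610156275, 1.3650479424978565]) @ [[0.4, 0.84, -0.37], [0.82, -0.15, 0.55], [0.41, -0.53, -0.74]]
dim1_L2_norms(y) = [2.77, 3.24, 4.08]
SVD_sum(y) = [[0.18, 0.37, -0.17], [1.0, 2.08, -0.93], [1.5, 3.13, -1.4]] + [[-2.11,0.38,-1.42], [-1.54,0.28,-1.04], [1.27,-0.23,0.86]] + [[0.38, -0.49, -0.69],[-0.36, 0.46, 0.66],[0.19, -0.25, -0.35]]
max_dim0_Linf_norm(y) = 2.97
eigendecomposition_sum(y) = [[-0.89+1.17j, (0.44+0.58j), (-1.19-0.46j)], [-0.04+0.55j, (0.26+0.1j), -0.47+0.10j], [(1.72+0.9j), 0.66-0.71j, (-0.34+1.65j)]] + [[-0.89-1.17j, (0.44-0.58j), -1.19+0.46j], [(-0.04-0.55j), (0.26-0.1j), -0.47-0.10j], [(1.72-0.9j), 0.66+0.71j, -0.34-1.65j]] + [[0.22+0.00j, (-0.63-0j), (0.1+0j)], [-0.81-0.00j, 2.30+0.00j, -0.36-0.00j], [(-0.47-0j), 1.32+0.00j, -0.21-0.00j]]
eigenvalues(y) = [(-0.97+2.92j), (-0.97-2.92j), (2.31+0j)]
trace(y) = 0.38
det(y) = 21.82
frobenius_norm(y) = 5.90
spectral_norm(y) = 4.51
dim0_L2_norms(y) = [3.47, 3.88, 2.78]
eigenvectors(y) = [[0.10-0.58j, 0.10+0.58j, (-0.23+0j)], [(-0.09-0.21j), -0.09+0.21j, 0.84+0.00j], [-0.78+0.00j, (-0.78-0j), (0.49+0j)]]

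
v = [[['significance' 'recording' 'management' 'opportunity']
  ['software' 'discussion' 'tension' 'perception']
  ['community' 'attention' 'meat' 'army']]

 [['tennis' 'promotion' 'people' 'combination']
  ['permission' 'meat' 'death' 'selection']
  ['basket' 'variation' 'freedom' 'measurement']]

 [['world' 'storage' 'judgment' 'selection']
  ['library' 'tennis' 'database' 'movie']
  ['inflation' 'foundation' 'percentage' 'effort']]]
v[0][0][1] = 'recording'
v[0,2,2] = 'meat'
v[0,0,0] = 'significance'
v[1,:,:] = [['tennis', 'promotion', 'people', 'combination'], ['permission', 'meat', 'death', 'selection'], ['basket', 'variation', 'freedom', 'measurement']]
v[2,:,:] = [['world', 'storage', 'judgment', 'selection'], ['library', 'tennis', 'database', 'movie'], ['inflation', 'foundation', 'percentage', 'effort']]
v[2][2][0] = 'inflation'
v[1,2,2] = 'freedom'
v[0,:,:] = [['significance', 'recording', 'management', 'opportunity'], ['software', 'discussion', 'tension', 'perception'], ['community', 'attention', 'meat', 'army']]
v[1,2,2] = 'freedom'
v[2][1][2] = 'database'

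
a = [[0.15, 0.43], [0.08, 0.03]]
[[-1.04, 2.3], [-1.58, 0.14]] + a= [[-0.89, 2.73], [-1.50, 0.17]]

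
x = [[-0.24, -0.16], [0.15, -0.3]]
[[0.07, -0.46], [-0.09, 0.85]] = x @ [[-0.37,2.84], [0.1,-1.40]]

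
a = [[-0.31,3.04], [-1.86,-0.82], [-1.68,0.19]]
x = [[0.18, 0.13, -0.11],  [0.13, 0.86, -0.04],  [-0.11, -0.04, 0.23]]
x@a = [[-0.11,0.42], [-1.57,-0.32], [-0.28,-0.26]]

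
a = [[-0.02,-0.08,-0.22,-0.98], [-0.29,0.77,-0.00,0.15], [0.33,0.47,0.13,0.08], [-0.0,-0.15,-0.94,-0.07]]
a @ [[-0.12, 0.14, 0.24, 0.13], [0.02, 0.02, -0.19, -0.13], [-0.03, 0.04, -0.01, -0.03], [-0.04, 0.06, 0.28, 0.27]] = [[0.05, -0.07, -0.26, -0.25], [0.04, -0.02, -0.17, -0.10], [-0.04, 0.07, 0.01, -0.00], [0.03, -0.04, 0.02, 0.03]]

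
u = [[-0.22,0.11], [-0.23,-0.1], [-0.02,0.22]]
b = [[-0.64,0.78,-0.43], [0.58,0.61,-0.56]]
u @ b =[[0.20, -0.10, 0.03], [0.09, -0.24, 0.15], [0.14, 0.12, -0.11]]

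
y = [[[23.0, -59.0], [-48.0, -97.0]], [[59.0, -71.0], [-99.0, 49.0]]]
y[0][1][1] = -97.0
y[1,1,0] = -99.0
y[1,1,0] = -99.0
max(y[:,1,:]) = 49.0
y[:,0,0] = [23.0, 59.0]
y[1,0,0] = 59.0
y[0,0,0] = 23.0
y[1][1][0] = -99.0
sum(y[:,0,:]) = -48.0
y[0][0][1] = -59.0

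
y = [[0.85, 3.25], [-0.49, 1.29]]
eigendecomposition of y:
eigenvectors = [[(0.93+0j), (0.93-0j)], [(0.06+0.36j), (0.06-0.36j)]]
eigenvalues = [(1.07+1.24j), (1.07-1.24j)]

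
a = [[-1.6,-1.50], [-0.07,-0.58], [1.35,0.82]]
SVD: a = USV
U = [[-0.80, -0.21],[-0.16, -0.82],[0.57, -0.53]]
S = [2.72, 0.48]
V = [[0.76, 0.65], [-0.65, 0.76]]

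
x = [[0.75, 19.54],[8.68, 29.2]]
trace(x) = 29.95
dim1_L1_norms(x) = [20.29, 37.88]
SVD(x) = [[-0.54, -0.84], [-0.84, 0.54]] @ diag([35.965113631584266, 4.106957689973339]) @ [[-0.22,  -0.98],[0.98,  -0.22]]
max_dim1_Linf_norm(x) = 29.2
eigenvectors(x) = [[-0.97, -0.50],[0.25, -0.86]]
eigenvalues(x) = [-4.31, 34.26]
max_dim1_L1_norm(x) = 37.88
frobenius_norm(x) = 36.20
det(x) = -147.71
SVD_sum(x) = [[4.14,18.79], [6.53,29.67]] + [[-3.39, 0.75], [2.15, -0.47]]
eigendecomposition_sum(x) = [[-3.75, 2.18], [0.97, -0.57]] + [[4.50,17.36], [7.71,29.77]]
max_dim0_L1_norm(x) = 48.74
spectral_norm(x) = 35.97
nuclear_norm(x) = 40.07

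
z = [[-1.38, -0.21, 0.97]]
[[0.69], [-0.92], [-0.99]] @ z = [[-0.95,-0.14,0.67], [1.27,0.19,-0.89], [1.37,0.21,-0.96]]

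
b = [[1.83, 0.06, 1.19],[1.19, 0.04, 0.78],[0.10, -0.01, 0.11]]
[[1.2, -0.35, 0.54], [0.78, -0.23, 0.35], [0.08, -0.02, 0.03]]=b @ [[0.51, -0.15, 0.23], [-0.15, 0.05, -0.07], [0.23, -0.07, 0.10]]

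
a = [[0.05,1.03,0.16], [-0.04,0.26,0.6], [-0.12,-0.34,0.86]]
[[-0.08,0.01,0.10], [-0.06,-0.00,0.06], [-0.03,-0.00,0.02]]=a @ [[-0.13,-0.06,-0.04], [-0.06,0.01,0.09], [-0.08,-0.01,0.05]]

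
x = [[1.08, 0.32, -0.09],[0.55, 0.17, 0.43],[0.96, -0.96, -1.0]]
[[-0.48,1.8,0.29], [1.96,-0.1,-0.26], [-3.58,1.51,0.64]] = x@[[0.21,0.99,0.10],  [-0.89,1.68,0.33],  [4.64,-2.17,-0.86]]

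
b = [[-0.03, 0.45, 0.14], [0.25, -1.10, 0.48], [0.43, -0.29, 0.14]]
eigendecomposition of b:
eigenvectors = [[-0.62,-0.65,0.43], [-0.34,0.24,-0.83], [-0.71,0.72,-0.37]]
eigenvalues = [0.38, -0.35, -1.02]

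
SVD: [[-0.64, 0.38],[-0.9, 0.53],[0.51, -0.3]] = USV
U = [[-0.53, 0.85],  [-0.74, -0.40],  [0.42, 0.35]]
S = [1.41, 0.0]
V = [[0.86, -0.51],[0.51, 0.86]]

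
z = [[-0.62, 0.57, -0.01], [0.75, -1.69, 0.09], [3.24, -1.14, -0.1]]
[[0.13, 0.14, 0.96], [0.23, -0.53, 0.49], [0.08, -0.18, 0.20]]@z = [[3.13, -1.26, -0.08], [1.05, 0.47, -0.10], [0.46, 0.12, -0.04]]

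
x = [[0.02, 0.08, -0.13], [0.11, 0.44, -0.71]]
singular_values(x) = [0.86, 0.0]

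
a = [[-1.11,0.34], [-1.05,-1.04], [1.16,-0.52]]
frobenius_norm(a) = 2.27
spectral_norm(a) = 1.92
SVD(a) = [[-0.57, 0.33], [-0.57, -0.82], [0.59, -0.48]] @ diag([1.9198423429556664, 1.2091341440032606]) @ [[1.0, 0.05], [-0.05, 1.00]]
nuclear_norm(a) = 3.13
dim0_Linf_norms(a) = [1.16, 1.04]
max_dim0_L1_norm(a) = 3.32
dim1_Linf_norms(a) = [1.11, 1.05, 1.16]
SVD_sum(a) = [[-1.09, -0.05], [-1.10, -0.06], [1.13, 0.06]] + [[-0.02, 0.39],[0.05, -0.98],[0.03, -0.58]]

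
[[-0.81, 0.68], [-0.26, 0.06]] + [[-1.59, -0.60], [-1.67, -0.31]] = [[-2.40, 0.08], [-1.93, -0.25]]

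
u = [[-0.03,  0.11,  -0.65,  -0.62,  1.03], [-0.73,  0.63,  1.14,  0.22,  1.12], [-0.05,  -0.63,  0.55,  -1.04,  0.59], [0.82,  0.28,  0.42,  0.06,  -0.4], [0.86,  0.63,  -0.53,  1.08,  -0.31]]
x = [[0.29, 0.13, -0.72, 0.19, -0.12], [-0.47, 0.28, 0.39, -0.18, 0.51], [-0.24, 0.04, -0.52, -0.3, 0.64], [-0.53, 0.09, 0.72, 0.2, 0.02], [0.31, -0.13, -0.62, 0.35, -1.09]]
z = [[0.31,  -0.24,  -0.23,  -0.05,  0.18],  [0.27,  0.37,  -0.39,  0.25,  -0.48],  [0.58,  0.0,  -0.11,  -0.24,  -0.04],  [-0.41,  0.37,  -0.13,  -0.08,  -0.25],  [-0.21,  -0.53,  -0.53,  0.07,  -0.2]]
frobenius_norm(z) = 1.53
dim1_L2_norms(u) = [1.37, 1.88, 1.46, 1.04, 1.64]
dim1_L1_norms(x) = [1.45, 1.83, 1.74, 1.56, 2.5]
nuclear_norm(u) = 6.61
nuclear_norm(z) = 3.05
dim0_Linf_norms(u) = [0.86, 0.63, 1.14, 1.08, 1.12]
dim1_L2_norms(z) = [0.49, 0.81, 0.64, 0.63, 0.81]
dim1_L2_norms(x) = [0.82, 0.86, 0.91, 0.92, 1.34]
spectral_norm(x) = 1.80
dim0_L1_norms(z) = [1.78, 1.51, 1.39, 0.69, 1.15]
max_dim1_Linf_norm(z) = 0.58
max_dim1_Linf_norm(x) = 1.09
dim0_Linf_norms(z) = [0.58, 0.53, 0.53, 0.25, 0.48]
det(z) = 0.03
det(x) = 0.04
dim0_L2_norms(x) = [0.86, 0.35, 1.36, 0.57, 1.37]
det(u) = 1.29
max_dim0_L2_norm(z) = 0.85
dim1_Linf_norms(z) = [0.31, 0.48, 0.58, 0.41, 0.53]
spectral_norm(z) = 0.89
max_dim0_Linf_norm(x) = 1.09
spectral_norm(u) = 2.41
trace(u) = 0.90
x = z @ u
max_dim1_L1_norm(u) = 3.84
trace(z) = 0.29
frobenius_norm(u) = 3.36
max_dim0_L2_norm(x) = 1.37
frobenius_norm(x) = 2.21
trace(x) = -0.84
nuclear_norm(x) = 3.85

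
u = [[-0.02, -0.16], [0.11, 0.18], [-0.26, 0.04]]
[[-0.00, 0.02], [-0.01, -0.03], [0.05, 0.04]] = u @ [[-0.17, -0.17], [0.03, -0.08]]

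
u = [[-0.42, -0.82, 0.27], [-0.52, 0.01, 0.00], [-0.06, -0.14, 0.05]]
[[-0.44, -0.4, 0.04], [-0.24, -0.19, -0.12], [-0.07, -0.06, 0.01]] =u@[[0.47, 0.37, 0.23], [0.37, 0.32, 0.07], [0.23, 0.07, 0.70]]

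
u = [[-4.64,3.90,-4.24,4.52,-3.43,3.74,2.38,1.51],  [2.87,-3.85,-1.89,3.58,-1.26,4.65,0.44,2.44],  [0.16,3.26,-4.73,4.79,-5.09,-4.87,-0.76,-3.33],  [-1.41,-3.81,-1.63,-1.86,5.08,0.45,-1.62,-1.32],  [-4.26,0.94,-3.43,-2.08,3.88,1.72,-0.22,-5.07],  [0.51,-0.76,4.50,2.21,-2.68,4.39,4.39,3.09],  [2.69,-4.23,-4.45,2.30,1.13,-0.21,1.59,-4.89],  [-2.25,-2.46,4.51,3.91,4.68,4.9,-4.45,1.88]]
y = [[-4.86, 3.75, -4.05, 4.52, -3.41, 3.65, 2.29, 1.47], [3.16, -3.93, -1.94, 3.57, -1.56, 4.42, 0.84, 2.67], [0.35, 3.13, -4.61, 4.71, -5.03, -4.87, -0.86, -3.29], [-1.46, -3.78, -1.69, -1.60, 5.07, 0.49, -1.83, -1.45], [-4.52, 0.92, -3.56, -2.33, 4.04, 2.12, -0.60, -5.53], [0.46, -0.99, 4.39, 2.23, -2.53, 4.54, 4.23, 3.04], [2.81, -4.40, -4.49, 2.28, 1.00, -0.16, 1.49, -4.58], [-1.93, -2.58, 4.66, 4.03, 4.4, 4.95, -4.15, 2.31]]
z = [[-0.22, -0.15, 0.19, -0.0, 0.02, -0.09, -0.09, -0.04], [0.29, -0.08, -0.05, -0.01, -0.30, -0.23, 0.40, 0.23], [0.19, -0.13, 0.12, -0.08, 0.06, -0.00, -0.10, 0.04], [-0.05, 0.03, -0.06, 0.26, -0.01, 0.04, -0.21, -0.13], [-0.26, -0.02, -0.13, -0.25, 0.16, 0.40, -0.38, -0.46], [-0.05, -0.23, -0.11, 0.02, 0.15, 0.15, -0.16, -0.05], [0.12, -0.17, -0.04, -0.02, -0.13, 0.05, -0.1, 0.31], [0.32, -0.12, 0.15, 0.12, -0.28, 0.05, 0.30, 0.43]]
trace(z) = 0.72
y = z + u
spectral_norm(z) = 1.26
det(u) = -814437.27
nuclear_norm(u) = 63.41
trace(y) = -2.62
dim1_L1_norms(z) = [0.8, 1.59, 0.72, 0.79, 2.06, 0.92, 0.94, 1.77]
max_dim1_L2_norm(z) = 0.83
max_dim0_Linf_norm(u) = 5.09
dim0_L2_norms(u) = [7.9, 8.98, 10.9, 9.46, 10.51, 10.29, 7.12, 9.15]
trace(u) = -3.34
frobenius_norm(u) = 26.50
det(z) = 0.00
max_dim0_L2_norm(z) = 0.75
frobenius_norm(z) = 1.52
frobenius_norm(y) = 26.61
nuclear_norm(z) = 3.38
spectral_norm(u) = 14.95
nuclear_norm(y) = 63.65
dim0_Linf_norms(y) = [4.86, 4.4, 4.66, 4.71, 5.07, 4.95, 4.23, 5.53]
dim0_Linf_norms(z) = [0.32, 0.23, 0.19, 0.26, 0.3, 0.4, 0.4, 0.46]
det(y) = -864129.00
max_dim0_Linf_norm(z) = 0.46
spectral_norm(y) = 14.90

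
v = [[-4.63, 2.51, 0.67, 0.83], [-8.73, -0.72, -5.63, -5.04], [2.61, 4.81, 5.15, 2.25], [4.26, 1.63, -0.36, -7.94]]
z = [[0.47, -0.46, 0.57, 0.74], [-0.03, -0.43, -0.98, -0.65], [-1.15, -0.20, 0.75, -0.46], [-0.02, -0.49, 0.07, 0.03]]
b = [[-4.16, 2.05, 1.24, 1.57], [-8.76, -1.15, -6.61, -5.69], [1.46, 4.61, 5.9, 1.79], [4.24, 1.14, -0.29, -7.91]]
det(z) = -0.01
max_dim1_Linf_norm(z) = 1.15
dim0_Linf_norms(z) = [1.15, 0.49, 0.98, 0.74]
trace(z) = 0.82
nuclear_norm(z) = 3.85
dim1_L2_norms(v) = [5.37, 11.57, 7.84, 9.16]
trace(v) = -8.14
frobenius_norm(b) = 17.97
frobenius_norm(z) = 2.29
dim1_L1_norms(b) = [9.02, 22.21, 13.76, 13.58]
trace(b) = -7.32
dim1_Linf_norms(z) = [0.74, 0.98, 1.15, 0.49]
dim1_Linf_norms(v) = [4.63, 8.73, 5.15, 7.94]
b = z + v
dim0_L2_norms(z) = [1.24, 0.82, 1.36, 1.09]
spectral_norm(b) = 13.80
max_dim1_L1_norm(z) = 2.56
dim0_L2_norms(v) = [11.07, 5.71, 7.67, 9.71]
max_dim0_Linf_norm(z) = 1.15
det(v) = 131.30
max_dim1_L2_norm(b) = 12.41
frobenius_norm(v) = 17.56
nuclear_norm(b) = 29.75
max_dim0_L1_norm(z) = 2.37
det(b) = 47.62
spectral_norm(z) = 1.52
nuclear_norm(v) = 29.30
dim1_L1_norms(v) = [8.64, 20.12, 14.82, 14.19]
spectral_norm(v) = 13.31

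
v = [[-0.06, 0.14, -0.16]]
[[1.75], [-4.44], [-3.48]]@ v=[[-0.1,  0.25,  -0.28], [0.27,  -0.62,  0.71], [0.21,  -0.49,  0.56]]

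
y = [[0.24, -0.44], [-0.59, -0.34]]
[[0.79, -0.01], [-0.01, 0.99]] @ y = [[0.20, -0.34], [-0.59, -0.33]]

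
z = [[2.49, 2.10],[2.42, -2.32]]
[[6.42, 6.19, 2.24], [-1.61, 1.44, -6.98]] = z @ [[1.06,1.60,-0.87], [1.8,1.05,2.10]]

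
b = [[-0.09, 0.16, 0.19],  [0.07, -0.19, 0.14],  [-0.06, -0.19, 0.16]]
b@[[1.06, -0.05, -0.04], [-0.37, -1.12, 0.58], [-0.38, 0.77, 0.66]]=[[-0.23,-0.03,0.22],[0.09,0.32,-0.02],[-0.05,0.34,-0.0]]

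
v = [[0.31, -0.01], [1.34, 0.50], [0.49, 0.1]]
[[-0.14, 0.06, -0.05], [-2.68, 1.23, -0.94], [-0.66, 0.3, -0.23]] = v @ [[-0.57,0.26,-0.20],[-3.83,1.76,-1.35]]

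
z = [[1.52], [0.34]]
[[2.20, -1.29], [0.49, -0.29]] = z @[[1.45, -0.85]]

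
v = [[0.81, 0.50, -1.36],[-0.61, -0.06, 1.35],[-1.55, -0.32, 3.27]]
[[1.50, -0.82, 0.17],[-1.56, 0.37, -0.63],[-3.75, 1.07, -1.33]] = v @ [[-0.21, -1.46, 0.93], [-0.05, -0.36, -1.46], [-1.25, -0.4, -0.11]]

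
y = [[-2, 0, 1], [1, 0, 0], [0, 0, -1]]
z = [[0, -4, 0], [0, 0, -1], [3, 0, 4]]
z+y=[[-2, -4, 1], [1, 0, -1], [3, 0, 3]]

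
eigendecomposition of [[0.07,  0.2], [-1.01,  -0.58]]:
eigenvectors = [[-0.29-0.28j,  -0.29+0.28j], [0.91+0.00j,  (0.91-0j)]]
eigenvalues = [(-0.26+0.31j), (-0.26-0.31j)]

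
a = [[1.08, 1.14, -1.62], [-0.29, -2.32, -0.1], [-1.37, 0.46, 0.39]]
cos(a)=[[-0.05,0.67,0.73], [-0.16,-0.70,-0.2], [0.62,0.75,0.16]]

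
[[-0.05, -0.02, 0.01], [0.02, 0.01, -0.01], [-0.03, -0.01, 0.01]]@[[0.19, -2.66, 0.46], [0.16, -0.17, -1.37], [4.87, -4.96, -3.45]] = [[0.04, 0.09, -0.03], [-0.04, -0.01, 0.03], [0.04, 0.03, -0.03]]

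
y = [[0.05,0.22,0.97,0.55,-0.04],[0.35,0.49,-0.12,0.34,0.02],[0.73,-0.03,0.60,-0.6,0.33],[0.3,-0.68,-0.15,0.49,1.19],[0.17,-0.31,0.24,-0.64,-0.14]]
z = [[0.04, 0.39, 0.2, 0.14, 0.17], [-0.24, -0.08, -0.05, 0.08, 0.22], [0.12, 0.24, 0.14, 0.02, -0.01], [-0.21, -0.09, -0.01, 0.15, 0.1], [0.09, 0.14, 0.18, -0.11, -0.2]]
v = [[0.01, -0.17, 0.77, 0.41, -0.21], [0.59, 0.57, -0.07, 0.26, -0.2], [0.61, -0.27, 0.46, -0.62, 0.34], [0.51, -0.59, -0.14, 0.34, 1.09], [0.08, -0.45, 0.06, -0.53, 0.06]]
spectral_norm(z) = 0.62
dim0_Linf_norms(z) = [0.24, 0.39, 0.2, 0.15, 0.22]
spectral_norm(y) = 1.52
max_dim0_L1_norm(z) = 0.94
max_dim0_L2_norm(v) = 1.18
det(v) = 0.25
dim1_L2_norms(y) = [1.14, 0.7, 1.17, 1.49, 0.78]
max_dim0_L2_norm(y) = 1.24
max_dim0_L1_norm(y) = 2.62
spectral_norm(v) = 1.54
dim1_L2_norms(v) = [0.91, 0.89, 1.08, 1.39, 0.7]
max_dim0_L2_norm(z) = 0.49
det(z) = -0.00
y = v + z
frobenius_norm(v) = 2.28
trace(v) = 1.44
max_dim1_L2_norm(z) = 0.49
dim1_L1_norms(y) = [1.83, 1.32, 2.29, 2.81, 1.5]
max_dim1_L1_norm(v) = 2.67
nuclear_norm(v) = 4.61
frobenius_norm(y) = 2.45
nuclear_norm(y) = 4.86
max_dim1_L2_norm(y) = 1.49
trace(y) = 1.49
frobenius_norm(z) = 0.81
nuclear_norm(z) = 1.36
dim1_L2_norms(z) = [0.49, 0.35, 0.3, 0.29, 0.33]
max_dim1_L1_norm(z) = 0.94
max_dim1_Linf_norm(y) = 1.19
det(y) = 0.20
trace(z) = 0.05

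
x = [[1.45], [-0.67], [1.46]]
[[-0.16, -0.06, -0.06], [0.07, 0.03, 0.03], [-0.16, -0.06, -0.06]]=x @[[-0.11, -0.04, -0.04]]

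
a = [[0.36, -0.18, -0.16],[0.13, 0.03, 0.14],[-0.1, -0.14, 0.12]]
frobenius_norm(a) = 0.52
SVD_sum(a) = [[0.38,-0.14,-0.16], [0.05,-0.02,-0.02], [-0.07,0.03,0.03]] + [[0.00, -0.01, 0.02], [0.01, -0.06, 0.09], [0.02, -0.10, 0.13]] + [[-0.02,  -0.03,  -0.02], [0.07,  0.11,  0.07], [-0.05,  -0.07,  -0.04]]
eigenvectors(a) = [[-0.90+0.00j, (0.15+0.4j), (0.15-0.4j)], [(-0.16+0j), 0.69+0.00j, (0.69-0j)], [(0.4+0j), -0.01+0.58j, -0.01-0.58j]]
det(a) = 0.02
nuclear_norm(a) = 0.82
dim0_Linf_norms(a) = [0.36, 0.18, 0.16]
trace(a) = 0.51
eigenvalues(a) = [(0.4+0j), (0.06+0.19j), (0.06-0.19j)]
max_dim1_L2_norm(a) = 0.43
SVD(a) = [[-0.97, 0.1, -0.2], [-0.12, 0.55, 0.83], [0.19, 0.83, -0.52]] @ diag([0.442521798453604, 0.2004720998809979, 0.18161881803021165]) @ [[-0.87, 0.33, 0.37], [0.12, -0.59, 0.8], [0.48, 0.74, 0.47]]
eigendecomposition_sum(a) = [[0.31+0.00j,(-0.07-0j),(-0.22+0j)], [(0.06+0j),(-0.01-0j),-0.04+0.00j], [-0.14+0.00j,(0.03+0j),0.10-0.00j]] + [[(0.02+0.02j), -0.05+0.03j, (0.03+0.05j)], [0.04-0.03j, (0.02+0.1j), (0.09-0.02j)], [(0.02+0.03j), -0.09+0.02j, (0.01+0.08j)]] + [[(0.02-0.02j),(-0.05-0.03j),0.03-0.05j], [(0.04+0.03j),(0.02-0.1j),0.09+0.02j], [(0.02-0.03j),(-0.09-0.02j),0.01-0.08j]]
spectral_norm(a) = 0.44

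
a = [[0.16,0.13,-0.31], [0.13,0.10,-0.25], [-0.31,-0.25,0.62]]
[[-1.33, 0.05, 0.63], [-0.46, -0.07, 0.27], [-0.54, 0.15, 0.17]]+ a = [[-1.17, 0.18, 0.32], [-0.33, 0.03, 0.02], [-0.85, -0.1, 0.79]]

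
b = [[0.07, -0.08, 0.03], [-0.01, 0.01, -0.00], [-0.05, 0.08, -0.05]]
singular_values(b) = [0.15, 0.02, 0.0]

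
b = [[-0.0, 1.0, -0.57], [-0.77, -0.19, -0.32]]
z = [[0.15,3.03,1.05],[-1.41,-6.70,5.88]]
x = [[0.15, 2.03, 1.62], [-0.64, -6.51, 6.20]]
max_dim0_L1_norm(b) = 1.19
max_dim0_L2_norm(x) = 6.82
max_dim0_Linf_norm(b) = 1.0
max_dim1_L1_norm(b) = 1.57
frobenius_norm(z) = 9.58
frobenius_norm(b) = 1.43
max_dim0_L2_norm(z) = 7.35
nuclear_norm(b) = 2.01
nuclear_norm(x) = 11.59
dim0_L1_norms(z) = [1.56, 9.73, 6.93]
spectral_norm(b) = 1.15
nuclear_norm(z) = 11.92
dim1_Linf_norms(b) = [1.0, 0.77]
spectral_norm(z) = 9.18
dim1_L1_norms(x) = [3.8, 13.35]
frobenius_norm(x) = 9.38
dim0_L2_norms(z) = [1.42, 7.35, 5.97]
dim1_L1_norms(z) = [4.23, 13.99]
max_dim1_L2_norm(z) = 9.03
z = b + x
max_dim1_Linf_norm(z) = 6.7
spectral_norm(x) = 9.02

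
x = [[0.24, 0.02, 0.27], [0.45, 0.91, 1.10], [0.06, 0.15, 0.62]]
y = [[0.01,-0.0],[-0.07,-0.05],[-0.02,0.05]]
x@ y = [[-0.0, 0.01], [-0.08, 0.01], [-0.02, 0.02]]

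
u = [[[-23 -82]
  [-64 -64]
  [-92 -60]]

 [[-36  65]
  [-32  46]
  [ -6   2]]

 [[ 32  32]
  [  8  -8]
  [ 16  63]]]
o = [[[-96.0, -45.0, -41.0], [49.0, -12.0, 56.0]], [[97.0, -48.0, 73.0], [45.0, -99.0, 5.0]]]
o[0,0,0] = -96.0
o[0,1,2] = 56.0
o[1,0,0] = 97.0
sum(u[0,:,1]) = -206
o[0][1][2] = 56.0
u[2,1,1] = -8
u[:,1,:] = [[-64, -64], [-32, 46], [8, -8]]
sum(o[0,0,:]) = -182.0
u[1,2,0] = -6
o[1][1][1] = -99.0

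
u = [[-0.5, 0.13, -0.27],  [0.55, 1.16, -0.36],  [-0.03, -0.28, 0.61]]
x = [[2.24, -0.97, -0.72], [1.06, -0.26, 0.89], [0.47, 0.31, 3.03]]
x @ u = [[-1.63,-0.63,-0.69],[-0.70,-0.41,0.35],[-0.16,-0.43,1.61]]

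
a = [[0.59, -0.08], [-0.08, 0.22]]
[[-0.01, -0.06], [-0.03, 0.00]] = a @ [[-0.04,  -0.11], [-0.16,  -0.02]]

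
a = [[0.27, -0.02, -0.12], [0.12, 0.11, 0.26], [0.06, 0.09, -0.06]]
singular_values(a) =[0.31, 0.31, 0.1]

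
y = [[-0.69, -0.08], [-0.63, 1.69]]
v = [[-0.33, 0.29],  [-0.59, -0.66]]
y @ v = [[0.27, -0.15], [-0.79, -1.3]]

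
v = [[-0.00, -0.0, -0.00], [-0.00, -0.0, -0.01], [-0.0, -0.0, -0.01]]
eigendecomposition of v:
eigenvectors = [[1.00, 0.0, 0.0],[0.00, 1.00, 0.71],[0.00, 0.0, 0.71]]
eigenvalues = [-0.0, -0.0, -0.01]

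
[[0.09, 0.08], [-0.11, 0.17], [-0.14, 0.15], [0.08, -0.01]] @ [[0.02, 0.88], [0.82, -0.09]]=[[0.07, 0.07], [0.14, -0.11], [0.12, -0.14], [-0.01, 0.07]]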